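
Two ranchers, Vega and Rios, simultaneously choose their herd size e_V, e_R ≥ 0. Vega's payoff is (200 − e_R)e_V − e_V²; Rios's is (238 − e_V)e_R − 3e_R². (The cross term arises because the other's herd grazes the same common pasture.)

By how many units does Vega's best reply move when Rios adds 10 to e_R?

Expanding Vega's payoff: 200e_V − e_Re_V − e_V².
∂π/∂e_V = 200 − e_R − 2e_V = 0, so e_V = 100 − 0.5e_R.
The reaction-function slope is −0.5, so a 10-unit rise in e_R moves e_V by −0.5 × 10 = −5. Vega's best response falls — the actions are strategic substitutes.

-5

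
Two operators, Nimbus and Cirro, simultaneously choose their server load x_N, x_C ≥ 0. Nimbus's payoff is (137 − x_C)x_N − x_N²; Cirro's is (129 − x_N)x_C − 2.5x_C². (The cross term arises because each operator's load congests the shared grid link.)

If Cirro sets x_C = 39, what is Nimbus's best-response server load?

49

Expanding Nimbus's payoff: 137x_N − x_Cx_N − x_N².
∂π/∂x_N = 137 − x_C − 2x_N = 0, so x_N = 68.5 − 0.5x_C.
At x_C = 39: x_N = 68.5 − 0.5·39 = 49.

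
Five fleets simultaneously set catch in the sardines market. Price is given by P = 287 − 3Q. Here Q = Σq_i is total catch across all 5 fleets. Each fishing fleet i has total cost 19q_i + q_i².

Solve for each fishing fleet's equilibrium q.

A representative fishing fleet's profit is π_i = q_i(287 − 3Q) − 19q_i − q_i², with Q = q_i + Σ_{j≠i} q_j.
First-order condition: 268 − 8q_i − 3Σ_{j≠i} q_j = 0.
Imposing symmetry (q_j = q for all j) turns Σ_{j≠i} q_j into 4q, so 268 = 20q and q = 13.4.

13.4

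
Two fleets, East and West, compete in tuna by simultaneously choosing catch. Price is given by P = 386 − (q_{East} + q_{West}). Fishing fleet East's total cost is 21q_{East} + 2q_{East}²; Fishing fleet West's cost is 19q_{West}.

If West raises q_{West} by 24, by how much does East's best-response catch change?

Fishing fleet East's profit: π = q_{East}(386 − (q_{East} + q_{West})) − 21q_{East} − 2q_{East}².
∂π/∂q_{East} = 365 − 6q_{East} − q_{West} = 0, so q_{East} = 365/6 − (1/6)q_{West}.
The reaction-function slope is −1/6, so a 24-unit rise in q_{West} moves q_{East} by −1/6 × 24 = −4. East's best response falls — the actions are strategic substitutes.

-4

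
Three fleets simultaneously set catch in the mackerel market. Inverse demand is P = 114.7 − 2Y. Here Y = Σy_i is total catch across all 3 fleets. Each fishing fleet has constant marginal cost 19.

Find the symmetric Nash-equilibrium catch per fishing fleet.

11.9625

A representative fishing fleet's profit is π_i = y_i(114.7 − 2Y) − 19y_i, with Y = y_i + Σ_{j≠i} y_j.
First-order condition: 95.7 − 4y_i − 2Σ_{j≠i} y_j = 0.
In a symmetric equilibrium every fishing fleet chooses the same y, so Σ_{j≠i} y_j = 2y. The condition becomes 95.7 − 8y = 0, giving y = 95.7/8 = 11.9625.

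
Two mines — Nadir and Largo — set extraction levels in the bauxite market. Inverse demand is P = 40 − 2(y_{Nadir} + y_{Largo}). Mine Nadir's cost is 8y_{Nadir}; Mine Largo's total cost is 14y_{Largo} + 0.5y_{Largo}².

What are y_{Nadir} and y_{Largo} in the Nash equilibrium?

Mine Nadir's profit: π = y_{Nadir}(40 − 2(y_{Nadir} + y_{Largo})) − 8y_{Nadir}.
∂π/∂y_{Nadir} = 32 − 4y_{Nadir} − 2y_{Largo} = 0, so y_{Nadir} = 8 − 0.5y_{Largo}.
For Largo: ∂π/∂y_{Largo} = 26 − 5y_{Largo} − 2y_{Nadir} = 0 ⇒ y_{Largo} = 5.2 − 0.4y_{Nadir}.
Plugging y_{Largo} into Nadir's best response: y_{Nadir} = 8 − 0.5(5.2 − 0.4y_{Nadir}) ⇒ 0.8y_{Nadir} = 5.4, so y_{Nadir} = 6.75.
Then y_{Largo} = 5.2 − 0.4·6.75 = 2.5.

6.75, 2.5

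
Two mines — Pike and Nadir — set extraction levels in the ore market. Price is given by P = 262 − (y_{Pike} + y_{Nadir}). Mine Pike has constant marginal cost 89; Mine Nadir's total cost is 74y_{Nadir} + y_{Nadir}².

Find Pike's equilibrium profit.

Mine Pike's profit: π = y_{Pike}(262 − (y_{Pike} + y_{Nadir})) − 89y_{Pike}.
∂π/∂y_{Pike} = 173 − 2y_{Pike} − y_{Nadir} = 0, so y_{Pike} = 86.5 − 0.5y_{Nadir}.
For Nadir: ∂π/∂y_{Nadir} = 188 − 4y_{Nadir} − y_{Pike} = 0 ⇒ y_{Nadir} = 47 − 0.25y_{Pike}.
Substituting the second reaction function into the first: y_{Pike} = 86.5 − 0.5(47 − 0.25y_{Pike}), which gives 0.875y_{Pike} = 63 ⇒ y_{Pike} = 72.
Then y_{Nadir} = 47 − 0.25·72 = 29.
Price P = 262 − 101 = 161.
Pike's profit: (161 − 89)·72 = 5184.

5184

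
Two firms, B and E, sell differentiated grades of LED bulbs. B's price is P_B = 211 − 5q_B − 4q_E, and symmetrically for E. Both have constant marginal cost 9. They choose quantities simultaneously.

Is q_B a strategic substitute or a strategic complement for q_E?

Firm B's profit: π = q_B(211 − 5q_B − 4q_E) − 9q_B.
∂π/∂q_B = 202 − 10q_B − 4q_E = 0 ⇒ q_B = 20.2 − 0.4q_E.
The best-response slope dq_B/dq_E = −0.4 < 0: the reaction function is downward-sloping, so the choices are strategic substitutes.

strategic substitutes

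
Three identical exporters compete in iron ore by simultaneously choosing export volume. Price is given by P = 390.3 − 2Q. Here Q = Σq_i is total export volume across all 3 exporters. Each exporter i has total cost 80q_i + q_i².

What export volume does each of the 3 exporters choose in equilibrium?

31.03

A representative exporter's profit is π_i = q_i(390.3 − 2Q) − 80q_i − q_i², with Q = q_i + Σ_{j≠i} q_j.
First-order condition: 310.3 − 6q_i − 2Σ_{j≠i} q_j = 0.
With identical exporters, set every q_j = q: then 310.3 − 6q − 4q = 0, i.e. q = 310.3/10 = 31.03.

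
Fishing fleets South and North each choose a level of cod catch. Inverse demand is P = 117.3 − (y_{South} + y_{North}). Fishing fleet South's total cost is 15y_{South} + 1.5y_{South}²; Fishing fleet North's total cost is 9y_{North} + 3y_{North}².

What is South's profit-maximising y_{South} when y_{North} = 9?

18.66

Fishing fleet South's profit: π = y_{South}(117.3 − (y_{South} + y_{North})) − 15y_{South} − 1.5y_{South}².
∂π/∂y_{South} = 102.3 − 5y_{South} − y_{North} = 0, so y_{South} = 20.46 − 0.2y_{North}.
At y_{North} = 9: y_{South} = 20.46 − 0.2·9 = 18.66.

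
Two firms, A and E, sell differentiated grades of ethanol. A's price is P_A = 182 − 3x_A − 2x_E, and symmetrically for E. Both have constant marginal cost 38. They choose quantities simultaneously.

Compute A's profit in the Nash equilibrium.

972

Firm A's profit: π = x_A(182 − 3x_A − 2x_E) − 38x_A.
∂π/∂x_A = 144 − 6x_A − 2x_E = 0 ⇒ x_A = 24 − (1/3)x_E.
Setting x_A = x_E in the reaction function: x_A = 24 − (1/3)x_A, so x_A = 24 / (4/3) = 18.
P_A = 182 − 3·18 − 2·18 = 92.
Profit = (92 − 38)·18 = 972.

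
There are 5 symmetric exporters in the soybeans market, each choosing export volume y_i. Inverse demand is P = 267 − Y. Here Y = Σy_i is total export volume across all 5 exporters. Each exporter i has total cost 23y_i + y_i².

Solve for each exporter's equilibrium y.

A representative exporter's profit is π_i = y_i(267 − Y) − 23y_i − y_i², with Y = y_i + Σ_{j≠i} y_j.
First-order condition: 244 − 4y_i − Σ_{j≠i} y_j = 0.
With identical exporters, set every y_j = y: then 244 − 4y − 4y = 0, i.e. y = 244/8 = 30.5.

30.5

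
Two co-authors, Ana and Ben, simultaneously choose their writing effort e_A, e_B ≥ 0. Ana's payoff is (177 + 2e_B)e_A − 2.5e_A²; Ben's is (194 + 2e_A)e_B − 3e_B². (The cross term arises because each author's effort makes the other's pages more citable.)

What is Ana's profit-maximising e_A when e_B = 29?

Expanding Ana's payoff: 177e_A + 2e_Be_A − 2.5e_A².
∂π/∂e_A = 177 + 2e_B − 5e_A = 0, so e_A = 35.4 + 0.4e_B.
At e_B = 29: e_A = 35.4 + 0.4·29 = 47.

47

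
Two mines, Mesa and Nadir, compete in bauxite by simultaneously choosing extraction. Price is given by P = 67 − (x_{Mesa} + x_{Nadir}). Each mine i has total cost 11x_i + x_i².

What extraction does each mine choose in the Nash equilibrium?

Mine Mesa's profit: π = x_{Mesa}(67 − (x_{Mesa} + x_{Nadir})) − 11x_{Mesa} − x_{Mesa}².
∂π/∂x_{Mesa} = 56 − 4x_{Mesa} − x_{Nadir} = 0, so x_{Mesa} = 14 − 0.25x_{Nadir}.
The game is symmetric, so in equilibrium x_{Nadir} = x_{Mesa}: the reaction function gives 1.25x_{Mesa} = 14, hence x_{Mesa} = 11.2.

11.2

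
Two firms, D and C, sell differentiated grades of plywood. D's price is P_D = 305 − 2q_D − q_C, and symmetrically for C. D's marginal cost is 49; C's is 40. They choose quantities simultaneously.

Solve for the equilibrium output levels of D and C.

Firm D's profit: π = q_D(305 − 2q_D − q_C) − 49q_D.
∂π/∂q_D = 256 − 4q_D − q_C = 0 ⇒ q_D = 64 − 0.25q_C.
Similarly q_C = 66.25 − 0.25q_D.
Substituting the second reaction function into the first: q_D = 64 − 0.25(66.25 − 0.25q_D), which gives 0.9375q_D = 47.4375 ⇒ q_D = 50.6.
Then q_C = 66.25 − 0.25·50.6 = 53.6.

50.6, 53.6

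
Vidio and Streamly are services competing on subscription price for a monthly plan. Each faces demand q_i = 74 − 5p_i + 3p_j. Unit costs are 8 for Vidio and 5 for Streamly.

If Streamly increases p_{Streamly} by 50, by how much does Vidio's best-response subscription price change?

Vidio's profit: π = (p_{Vidio} − 8)(74 − 5p_{Vidio} + 3p_{Streamly}).
∂π/∂p_{Vidio} = 114 − 10p_{Vidio} + 3p_{Streamly} = 0 ⇒ p_{Vidio} = 11.4 + 0.3p_{Streamly}.
The reaction-function slope is 0.3, so a 50-unit rise in p_{Streamly} moves p_{Vidio} by 0.3 × 50 = 15. Vidio's best response rises — the actions are strategic complements.

15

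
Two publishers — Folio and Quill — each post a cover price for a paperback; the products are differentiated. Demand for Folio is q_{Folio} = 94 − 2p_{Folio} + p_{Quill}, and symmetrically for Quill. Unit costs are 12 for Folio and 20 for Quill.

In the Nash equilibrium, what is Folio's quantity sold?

Folio's profit: π = (p_{Folio} − 12)(94 − 2p_{Folio} + p_{Quill}).
∂π/∂p_{Folio} = 118 − 4p_{Folio} + p_{Quill} = 0 ⇒ p_{Folio} = 29.5 + 0.25p_{Quill}.
Similarly p_{Quill} = 33.5 + 0.25p_{Folio}.
Plugging p_{Quill} into Folio's best response: p_{Folio} = 29.5 + 0.25(33.5 + 0.25p_{Folio}) ⇒ 0.9375p_{Folio} = 37.875, so p_{Folio} = 40.4.
Then p_{Quill} = 33.5 + 0.25·40.4 = 43.6.
q_{Folio} = 94 − 2·40.4 + 43.6 = 56.8.

56.8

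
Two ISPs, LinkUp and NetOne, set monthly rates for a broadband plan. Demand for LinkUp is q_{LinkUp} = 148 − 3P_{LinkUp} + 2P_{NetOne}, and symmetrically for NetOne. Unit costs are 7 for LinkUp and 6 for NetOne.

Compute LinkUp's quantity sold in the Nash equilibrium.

105.1875

LinkUp's profit: π = (P_{LinkUp} − 7)(148 − 3P_{LinkUp} + 2P_{NetOne}).
∂π/∂P_{LinkUp} = 169 − 6P_{LinkUp} + 2P_{NetOne} = 0 ⇒ P_{LinkUp} = 169/6 + (1/3)P_{NetOne}.
Similarly P_{NetOne} = 83/3 + (1/3)P_{LinkUp}.
Solving the two reaction functions simultaneously: (1 − (1/3)(1/3))P_{LinkUp} = 169/6 + (1/3)·(83/3), so (8/9)P_{LinkUp} = 673/18 and P_{LinkUp} = 42.0625.
Then P_{NetOne} = 83/3 + (1/3)·42.0625 = 41.6875.
q_{LinkUp} = 148 − 3·42.0625 + 2·41.6875 = 105.1875.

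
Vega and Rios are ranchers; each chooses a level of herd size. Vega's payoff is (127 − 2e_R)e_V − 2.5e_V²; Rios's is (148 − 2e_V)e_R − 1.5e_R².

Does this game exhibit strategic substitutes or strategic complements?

strategic substitutes

Expanding Vega's payoff: 127e_V − 2e_Re_V − 2.5e_V².
∂π/∂e_V = 127 − 2e_R − 5e_V = 0, so e_V = 25.4 − 0.4e_R.
The best-response slope de_V/de_R = −0.4 < 0: the reaction function is downward-sloping, so the choices are strategic substitutes.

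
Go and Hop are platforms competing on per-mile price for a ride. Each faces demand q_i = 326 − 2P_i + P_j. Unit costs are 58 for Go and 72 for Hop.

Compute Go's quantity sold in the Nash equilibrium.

182.4

Go's profit: π = (P_{Go} − 58)(326 − 2P_{Go} + P_{Hop}).
∂π/∂P_{Go} = 442 − 4P_{Go} + P_{Hop} = 0 ⇒ P_{Go} = 110.5 + 0.25P_{Hop}.
Similarly P_{Hop} = 117.5 + 0.25P_{Go}.
Substituting the second reaction function into the first: P_{Go} = 110.5 + 0.25(117.5 + 0.25P_{Go}), which gives 0.9375P_{Go} = 139.875 ⇒ P_{Go} = 149.2.
Then P_{Hop} = 117.5 + 0.25·149.2 = 154.8.
q_{Go} = 326 − 2·149.2 + 154.8 = 182.4.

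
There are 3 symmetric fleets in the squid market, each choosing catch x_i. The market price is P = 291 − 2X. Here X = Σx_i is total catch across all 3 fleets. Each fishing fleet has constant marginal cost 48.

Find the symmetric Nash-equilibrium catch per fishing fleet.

30.375

A representative fishing fleet's profit is π_i = x_i(291 − 2X) − 48x_i, with X = x_i + Σ_{j≠i} x_j.
First-order condition: 243 − 4x_i − 2Σ_{j≠i} x_j = 0.
In a symmetric equilibrium every fishing fleet chooses the same x, so Σ_{j≠i} x_j = 2x. The condition becomes 243 − 8x = 0, giving x = 243/8 = 30.375.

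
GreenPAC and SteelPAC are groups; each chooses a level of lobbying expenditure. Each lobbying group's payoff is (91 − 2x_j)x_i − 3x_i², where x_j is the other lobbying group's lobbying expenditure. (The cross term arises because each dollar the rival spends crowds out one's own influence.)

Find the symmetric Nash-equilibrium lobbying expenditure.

11.375

GreenPAC's payoff is (91 − 2x_S)x_G − 3x_G².
∂π/∂x_G = 91 − 2x_S − 6x_G = 0, so x_G = 91/6 − (1/3)x_S.
Setting x_G = x_S in the reaction function: x_G = 91/6 − (1/3)x_G, so x_G = (91/6) / (4/3) = 11.375.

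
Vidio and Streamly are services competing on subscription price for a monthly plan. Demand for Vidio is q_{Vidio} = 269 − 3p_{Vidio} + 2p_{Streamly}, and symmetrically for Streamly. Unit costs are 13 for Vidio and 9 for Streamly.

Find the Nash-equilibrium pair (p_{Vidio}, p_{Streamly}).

Vidio's profit: π = (p_{Vidio} − 13)(269 − 3p_{Vidio} + 2p_{Streamly}).
∂π/∂p_{Vidio} = 308 − 6p_{Vidio} + 2p_{Streamly} = 0 ⇒ p_{Vidio} = 154/3 + (1/3)p_{Streamly}.
Similarly p_{Streamly} = 148/3 + (1/3)p_{Vidio}.
Substituting the second reaction function into the first: p_{Vidio} = 154/3 + (1/3)(148/3 + (1/3)p_{Vidio}), which gives (8/9)p_{Vidio} = 610/9 ⇒ p_{Vidio} = 76.25.
Then p_{Streamly} = 148/3 + (1/3)·76.25 = 74.75.

76.25, 74.75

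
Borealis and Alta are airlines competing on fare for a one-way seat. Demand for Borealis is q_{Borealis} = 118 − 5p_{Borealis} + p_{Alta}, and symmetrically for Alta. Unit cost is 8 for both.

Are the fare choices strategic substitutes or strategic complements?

strategic complements

Borealis's profit: π = (p_{Borealis} − 8)(118 − 5p_{Borealis} + p_{Alta}).
∂π/∂p_{Borealis} = 158 − 10p_{Borealis} + p_{Alta} = 0 ⇒ p_{Borealis} = 15.8 + 0.1p_{Alta}.
The best-response slope dp_{Borealis}/dp_{Alta} = 0.1 > 0: the reaction function is upward-sloping, so the choices are strategic complements.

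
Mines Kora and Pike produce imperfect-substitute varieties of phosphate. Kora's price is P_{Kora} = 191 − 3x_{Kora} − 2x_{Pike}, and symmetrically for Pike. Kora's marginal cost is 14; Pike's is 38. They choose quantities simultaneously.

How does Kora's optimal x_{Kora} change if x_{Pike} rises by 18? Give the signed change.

Mine Kora's profit: π = x_{Kora}(191 − 3x_{Kora} − 2x_{Pike}) − 14x_{Kora}.
∂π/∂x_{Kora} = 177 − 6x_{Kora} − 2x_{Pike} = 0 ⇒ x_{Kora} = 29.5 − (1/3)x_{Pike}.
The reaction-function slope is −1/3, so an 18-unit rise in x_{Pike} moves x_{Kora} by −1/3 × 18 = −6. Kora's best response falls — the actions are strategic substitutes.

-6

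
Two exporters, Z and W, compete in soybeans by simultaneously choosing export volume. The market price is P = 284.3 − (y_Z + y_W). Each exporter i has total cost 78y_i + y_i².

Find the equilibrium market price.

201.78

Exporter Z's profit: π = y_Z(284.3 − (y_Z + y_W)) − 78y_Z − y_Z².
∂π/∂y_Z = 206.3 − 4y_Z − y_W = 0, so y_Z = 51.575 − 0.25y_W.
Setting y_Z = y_W in the reaction function: y_Z = 51.575 − 0.25y_Z, so y_Z = 51.575 / 1.25 = 41.26.
Equilibrium price: P = 284.3 − 82.52 = 201.78.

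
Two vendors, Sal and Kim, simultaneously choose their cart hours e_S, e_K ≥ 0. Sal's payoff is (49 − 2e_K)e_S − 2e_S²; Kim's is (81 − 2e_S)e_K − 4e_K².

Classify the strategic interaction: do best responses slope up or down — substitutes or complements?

strategic substitutes

Expanding Sal's payoff: 49e_S − 2e_Ke_S − 2e_S².
∂π/∂e_S = 49 − 2e_K − 4e_S = 0, so e_S = 12.25 − 0.5e_K.
The best-response slope de_S/de_K = −0.5 < 0: the reaction function is downward-sloping, so the choices are strategic substitutes.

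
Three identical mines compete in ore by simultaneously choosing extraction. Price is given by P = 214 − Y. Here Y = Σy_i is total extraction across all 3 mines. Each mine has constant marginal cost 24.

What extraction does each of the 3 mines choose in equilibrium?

47.5

A representative mine's profit is π_i = y_i(214 − Y) − 24y_i, with Y = y_i + Σ_{j≠i} y_j.
First-order condition: 190 − 2y_i − Σ_{j≠i} y_j = 0.
With identical mines, set every y_j = y: then 190 − 2y − 2y = 0, i.e. y = 190/4 = 47.5.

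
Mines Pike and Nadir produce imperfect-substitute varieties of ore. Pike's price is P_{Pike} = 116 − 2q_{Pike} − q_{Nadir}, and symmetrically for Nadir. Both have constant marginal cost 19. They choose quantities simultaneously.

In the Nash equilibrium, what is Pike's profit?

752.72

Mine Pike's profit: π = q_{Pike}(116 − 2q_{Pike} − q_{Nadir}) − 19q_{Pike}.
∂π/∂q_{Pike} = 97 − 4q_{Pike} − q_{Nadir} = 0 ⇒ q_{Pike} = 24.25 − 0.25q_{Nadir}.
Setting q_{Pike} = q_{Nadir} in the reaction function: q_{Pike} = 24.25 − 0.25q_{Pike}, so q_{Pike} = 24.25 / 1.25 = 19.4.
P_{Pike} = 116 − 2·19.4 − 19.4 = 57.8.
Profit = (57.8 − 19)·19.4 = 752.72.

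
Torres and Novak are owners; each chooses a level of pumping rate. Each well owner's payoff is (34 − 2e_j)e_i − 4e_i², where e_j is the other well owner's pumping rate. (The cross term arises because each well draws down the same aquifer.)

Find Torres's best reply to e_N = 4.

Torres's payoff is (34 − 2e_N)e_T − 4e_T².
∂π/∂e_T = 34 − 2e_N − 8e_T = 0, so e_T = 4.25 − 0.25e_N.
At e_N = 4: e_T = 4.25 − 0.25·4 = 3.25.

3.25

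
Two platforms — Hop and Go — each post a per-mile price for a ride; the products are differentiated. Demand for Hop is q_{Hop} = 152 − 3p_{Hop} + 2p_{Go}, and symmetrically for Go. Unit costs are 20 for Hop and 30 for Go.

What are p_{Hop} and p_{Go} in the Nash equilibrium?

Hop's profit: π = (p_{Hop} − 20)(152 − 3p_{Hop} + 2p_{Go}).
∂π/∂p_{Hop} = 212 − 6p_{Hop} + 2p_{Go} = 0 ⇒ p_{Hop} = 106/3 + (1/3)p_{Go}.
Similarly p_{Go} = 121/3 + (1/3)p_{Hop}.
Plugging p_{Go} into Hop's best response: p_{Hop} = 106/3 + (1/3)(121/3 + (1/3)p_{Hop}) ⇒ (8/9)p_{Hop} = 439/9, so p_{Hop} = 54.875.
Then p_{Go} = 121/3 + (1/3)·54.875 = 58.625.

54.875, 58.625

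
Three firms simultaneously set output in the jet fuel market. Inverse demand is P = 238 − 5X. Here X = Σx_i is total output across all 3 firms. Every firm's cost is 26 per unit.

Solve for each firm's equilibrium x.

10.6

A representative firm's profit is π_i = x_i(238 − 5X) − 26x_i, with X = x_i + Σ_{j≠i} x_j.
First-order condition: 212 − 10x_i − 5Σ_{j≠i} x_j = 0.
In a symmetric equilibrium every firm chooses the same x, so Σ_{j≠i} x_j = 2x. The condition becomes 212 − 20x = 0, giving x = 212/20 = 10.6.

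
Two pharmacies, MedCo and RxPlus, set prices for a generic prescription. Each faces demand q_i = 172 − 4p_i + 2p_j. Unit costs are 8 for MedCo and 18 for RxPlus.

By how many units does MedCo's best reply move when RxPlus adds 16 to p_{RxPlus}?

4

MedCo's profit: π = (p_{MedCo} − 8)(172 − 4p_{MedCo} + 2p_{RxPlus}).
∂π/∂p_{MedCo} = 204 − 8p_{MedCo} + 2p_{RxPlus} = 0 ⇒ p_{MedCo} = 25.5 + 0.25p_{RxPlus}.
The reaction-function slope is 0.25, so a 16-unit rise in p_{RxPlus} moves p_{MedCo} by 0.25 × 16 = 4. MedCo's best response rises — the actions are strategic complements.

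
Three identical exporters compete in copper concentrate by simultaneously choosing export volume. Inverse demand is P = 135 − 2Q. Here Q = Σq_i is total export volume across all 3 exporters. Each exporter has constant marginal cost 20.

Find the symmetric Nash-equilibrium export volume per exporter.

A representative exporter's profit is π_i = q_i(135 − 2Q) − 20q_i, with Q = q_i + Σ_{j≠i} q_j.
First-order condition: 115 − 4q_i − 2Σ_{j≠i} q_j = 0.
In a symmetric equilibrium every exporter chooses the same q, so Σ_{j≠i} q_j = 2q. The condition becomes 115 − 8q = 0, giving q = 115/8 = 14.375.

14.375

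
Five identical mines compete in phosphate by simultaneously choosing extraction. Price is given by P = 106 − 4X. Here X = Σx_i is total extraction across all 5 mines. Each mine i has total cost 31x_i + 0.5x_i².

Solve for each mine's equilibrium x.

A representative mine's profit is π_i = x_i(106 − 4X) − 31x_i − 0.5x_i², with X = x_i + Σ_{j≠i} x_j.
First-order condition: 75 − 9x_i − 4Σ_{j≠i} x_j = 0.
In a symmetric equilibrium every mine chooses the same x, so Σ_{j≠i} x_j = 4x. The condition becomes 75 − 25x = 0, giving x = 75/25 = 3.

3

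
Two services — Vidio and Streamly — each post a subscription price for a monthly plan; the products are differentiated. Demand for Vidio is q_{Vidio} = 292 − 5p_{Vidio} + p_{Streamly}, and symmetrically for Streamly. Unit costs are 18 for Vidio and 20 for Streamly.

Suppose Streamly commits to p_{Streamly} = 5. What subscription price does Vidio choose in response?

Vidio's profit: π = (p_{Vidio} − 18)(292 − 5p_{Vidio} + p_{Streamly}).
∂π/∂p_{Vidio} = 382 − 10p_{Vidio} + p_{Streamly} = 0 ⇒ p_{Vidio} = 38.2 + 0.1p_{Streamly}.
At p_{Streamly} = 5: p_{Vidio} = 38.2 + 0.1·5 = 38.7.

38.7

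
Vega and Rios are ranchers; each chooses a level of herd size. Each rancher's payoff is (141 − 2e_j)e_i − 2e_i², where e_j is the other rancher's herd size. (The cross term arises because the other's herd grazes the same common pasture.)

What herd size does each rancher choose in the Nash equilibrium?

Vega's payoff is (141 − 2e_R)e_V − 2e_V².
∂π/∂e_V = 141 − 2e_R − 4e_V = 0, so e_V = 35.25 − 0.5e_R.
Setting e_V = e_R in the reaction function: e_V = 35.25 − 0.5e_V, so e_V = 35.25 / 1.5 = 23.5.

23.5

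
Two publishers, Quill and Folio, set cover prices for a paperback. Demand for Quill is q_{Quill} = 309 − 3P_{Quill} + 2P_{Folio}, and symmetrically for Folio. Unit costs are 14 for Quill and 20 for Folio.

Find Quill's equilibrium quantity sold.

224.625

Quill's profit: π = (P_{Quill} − 14)(309 − 3P_{Quill} + 2P_{Folio}).
∂π/∂P_{Quill} = 351 − 6P_{Quill} + 2P_{Folio} = 0 ⇒ P_{Quill} = 58.5 + (1/3)P_{Folio}.
Similarly P_{Folio} = 61.5 + (1/3)P_{Quill}.
Plugging P_{Folio} into Quill's best response: P_{Quill} = 58.5 + (1/3)(61.5 + (1/3)P_{Quill}) ⇒ (8/9)P_{Quill} = 79, so P_{Quill} = 88.875.
Then P_{Folio} = 61.5 + (1/3)·88.875 = 91.125.
q_{Quill} = 309 − 3·88.875 + 2·91.125 = 224.625.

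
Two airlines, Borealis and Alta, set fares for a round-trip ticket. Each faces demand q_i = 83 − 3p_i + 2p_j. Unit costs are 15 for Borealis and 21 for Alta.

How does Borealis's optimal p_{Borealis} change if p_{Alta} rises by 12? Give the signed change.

Borealis's profit: π = (p_{Borealis} − 15)(83 − 3p_{Borealis} + 2p_{Alta}).
∂π/∂p_{Borealis} = 128 − 6p_{Borealis} + 2p_{Alta} = 0 ⇒ p_{Borealis} = 64/3 + (1/3)p_{Alta}.
The reaction-function slope is 1/3, so a 12-unit rise in p_{Alta} moves p_{Borealis} by 1/3 × 12 = 4. Borealis's best response rises — the actions are strategic complements.

4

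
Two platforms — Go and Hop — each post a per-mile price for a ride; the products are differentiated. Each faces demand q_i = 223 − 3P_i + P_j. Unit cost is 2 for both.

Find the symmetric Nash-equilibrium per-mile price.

Go's profit: π = (P_{Go} − 2)(223 − 3P_{Go} + P_{Hop}).
∂π/∂P_{Go} = 229 − 6P_{Go} + P_{Hop} = 0 ⇒ P_{Go} = 229/6 + (1/6)P_{Hop}.
Setting P_{Go} = P_{Hop} in the reaction function: P_{Go} = 229/6 + (1/6)P_{Go}, so P_{Go} = (229/6) / (5/6) = 45.8.

45.8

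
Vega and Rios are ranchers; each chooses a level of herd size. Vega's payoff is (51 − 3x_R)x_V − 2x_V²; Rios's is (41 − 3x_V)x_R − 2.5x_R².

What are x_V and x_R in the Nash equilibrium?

12, 1

Expanding Vega's payoff: 51x_V − 3x_Rx_V − 2x_V².
∂π/∂x_V = 51 − 3x_R − 4x_V = 0, so x_V = 12.75 − 0.75x_R.
Likewise for Rios: x_R = 8.2 − 0.6x_V.
Substituting the second reaction function into the first: x_V = 12.75 − 0.75(8.2 − 0.6x_V), which gives 0.55x_V = 6.6 ⇒ x_V = 12.
Then x_R = 8.2 − 0.6·12 = 1.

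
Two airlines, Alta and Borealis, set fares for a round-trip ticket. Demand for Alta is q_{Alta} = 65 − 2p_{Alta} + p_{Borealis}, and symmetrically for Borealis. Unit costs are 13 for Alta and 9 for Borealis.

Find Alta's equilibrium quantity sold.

Alta's profit: π = (p_{Alta} − 13)(65 − 2p_{Alta} + p_{Borealis}).
∂π/∂p_{Alta} = 91 − 4p_{Alta} + p_{Borealis} = 0 ⇒ p_{Alta} = 22.75 + 0.25p_{Borealis}.
Similarly p_{Borealis} = 20.75 + 0.25p_{Alta}.
Solving the two reaction functions simultaneously: (1 − (0.25)(0.25))p_{Alta} = 22.75 + 0.25·20.75, so 0.9375p_{Alta} = 27.9375 and p_{Alta} = 29.8.
Then p_{Borealis} = 20.75 + 0.25·29.8 = 28.2.
q_{Alta} = 65 − 2·29.8 + 28.2 = 33.6.

33.6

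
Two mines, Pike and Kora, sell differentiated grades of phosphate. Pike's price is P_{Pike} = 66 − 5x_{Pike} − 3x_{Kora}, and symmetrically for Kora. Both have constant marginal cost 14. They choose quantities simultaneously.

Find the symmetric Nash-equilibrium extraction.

Mine Pike's profit: π = x_{Pike}(66 − 5x_{Pike} − 3x_{Kora}) − 14x_{Pike}.
∂π/∂x_{Pike} = 52 − 10x_{Pike} − 3x_{Kora} = 0 ⇒ x_{Pike} = 5.2 − 0.3x_{Kora}.
The game is symmetric, so in equilibrium x_{Kora} = x_{Pike}: the reaction function gives 1.3x_{Pike} = 5.2, hence x_{Pike} = 4.

4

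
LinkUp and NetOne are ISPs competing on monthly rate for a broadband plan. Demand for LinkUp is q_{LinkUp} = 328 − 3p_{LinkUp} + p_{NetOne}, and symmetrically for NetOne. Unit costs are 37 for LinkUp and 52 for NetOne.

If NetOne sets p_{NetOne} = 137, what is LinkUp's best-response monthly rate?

96

LinkUp's profit: π = (p_{LinkUp} − 37)(328 − 3p_{LinkUp} + p_{NetOne}).
∂π/∂p_{LinkUp} = 439 − 6p_{LinkUp} + p_{NetOne} = 0 ⇒ p_{LinkUp} = 439/6 + (1/6)p_{NetOne}.
At p_{NetOne} = 137: p_{LinkUp} = 439/6 + (1/6)·137 = 96.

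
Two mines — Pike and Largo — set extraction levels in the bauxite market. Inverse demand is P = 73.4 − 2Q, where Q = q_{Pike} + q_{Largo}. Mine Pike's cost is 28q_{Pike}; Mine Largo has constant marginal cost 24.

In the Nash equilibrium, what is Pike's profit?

95.22

Mine Pike's profit: π = q_{Pike}(73.4 − 2(q_{Pike} + q_{Largo})) − 28q_{Pike}.
∂π/∂q_{Pike} = 45.4 − 4q_{Pike} − 2q_{Largo} = 0, so q_{Pike} = 11.35 − 0.5q_{Largo}.
By the same steps for Largo: q_{Largo} = 12.35 − 0.5q_{Pike}.
Substituting the second reaction function into the first: q_{Pike} = 11.35 − 0.5(12.35 − 0.5q_{Pike}), which gives 0.75q_{Pike} = 5.175 ⇒ q_{Pike} = 6.9.
Then q_{Largo} = 12.35 − 0.5·6.9 = 8.9.
Price P = 73.4 − 2·15.8 = 41.8.
Pike's profit: (41.8 − 28)·6.9 = 95.22.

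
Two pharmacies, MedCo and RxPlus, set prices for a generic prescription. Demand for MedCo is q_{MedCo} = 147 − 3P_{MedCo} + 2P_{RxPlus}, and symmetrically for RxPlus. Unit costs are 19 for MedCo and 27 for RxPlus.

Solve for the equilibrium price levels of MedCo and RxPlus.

52.5, 55.5

MedCo's profit: π = (P_{MedCo} − 19)(147 − 3P_{MedCo} + 2P_{RxPlus}).
∂π/∂P_{MedCo} = 204 − 6P_{MedCo} + 2P_{RxPlus} = 0 ⇒ P_{MedCo} = 34 + (1/3)P_{RxPlus}.
Similarly P_{RxPlus} = 38 + (1/3)P_{MedCo}.
Substituting the second reaction function into the first: P_{MedCo} = 34 + (1/3)(38 + (1/3)P_{MedCo}), which gives (8/9)P_{MedCo} = 140/3 ⇒ P_{MedCo} = 52.5.
Then P_{RxPlus} = 38 + (1/3)·52.5 = 55.5.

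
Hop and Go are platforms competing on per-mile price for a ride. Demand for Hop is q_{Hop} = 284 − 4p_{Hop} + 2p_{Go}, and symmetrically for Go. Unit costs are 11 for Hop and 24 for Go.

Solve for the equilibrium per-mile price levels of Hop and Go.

Hop's profit: π = (p_{Hop} − 11)(284 − 4p_{Hop} + 2p_{Go}).
∂π/∂p_{Hop} = 328 − 8p_{Hop} + 2p_{Go} = 0 ⇒ p_{Hop} = 41 + 0.25p_{Go}.
Similarly p_{Go} = 47.5 + 0.25p_{Hop}.
Substituting the second reaction function into the first: p_{Hop} = 41 + 0.25(47.5 + 0.25p_{Hop}), which gives 0.9375p_{Hop} = 52.875 ⇒ p_{Hop} = 56.4.
Then p_{Go} = 47.5 + 0.25·56.4 = 61.6.

56.4, 61.6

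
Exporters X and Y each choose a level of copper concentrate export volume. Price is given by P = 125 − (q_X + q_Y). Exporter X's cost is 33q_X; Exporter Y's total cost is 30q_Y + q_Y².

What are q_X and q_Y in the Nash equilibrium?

39, 14

Exporter X's profit: π = q_X(125 − (q_X + q_Y)) − 33q_X.
∂π/∂q_X = 92 − 2q_X − q_Y = 0, so q_X = 46 − 0.5q_Y.
For Y: ∂π/∂q_Y = 95 − 4q_Y − q_X = 0 ⇒ q_Y = 23.75 − 0.25q_X.
Substituting the second reaction function into the first: q_X = 46 − 0.5(23.75 − 0.25q_X), which gives 0.875q_X = 34.125 ⇒ q_X = 39.
Then q_Y = 23.75 − 0.25·39 = 14.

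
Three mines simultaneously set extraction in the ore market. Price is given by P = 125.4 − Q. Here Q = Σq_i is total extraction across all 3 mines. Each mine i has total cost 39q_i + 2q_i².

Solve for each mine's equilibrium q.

A representative mine's profit is π_i = q_i(125.4 − Q) − 39q_i − 2q_i², with Q = q_i + Σ_{j≠i} q_j.
First-order condition: 86.4 − 6q_i − Σ_{j≠i} q_j = 0.
Imposing symmetry (q_j = q for all j) turns Σ_{j≠i} q_j into 2q, so 86.4 = 8q and q = 10.8.

10.8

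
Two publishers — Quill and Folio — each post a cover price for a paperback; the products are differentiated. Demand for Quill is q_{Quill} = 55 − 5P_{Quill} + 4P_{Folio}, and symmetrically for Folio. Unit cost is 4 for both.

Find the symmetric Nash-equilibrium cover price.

12.5

Quill's profit: π = (P_{Quill} − 4)(55 − 5P_{Quill} + 4P_{Folio}).
∂π/∂P_{Quill} = 75 − 10P_{Quill} + 4P_{Folio} = 0 ⇒ P_{Quill} = 7.5 + 0.4P_{Folio}.
The game is symmetric, so in equilibrium P_{Folio} = P_{Quill}: the reaction function gives 0.6P_{Quill} = 7.5, hence P_{Quill} = 12.5.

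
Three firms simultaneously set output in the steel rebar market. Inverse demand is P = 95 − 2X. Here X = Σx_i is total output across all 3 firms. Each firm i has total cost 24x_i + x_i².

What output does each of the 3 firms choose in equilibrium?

7.1

A representative firm's profit is π_i = x_i(95 − 2X) − 24x_i − x_i², with X = x_i + Σ_{j≠i} x_j.
First-order condition: 71 − 6x_i − 2Σ_{j≠i} x_j = 0.
In a symmetric equilibrium every firm chooses the same x, so Σ_{j≠i} x_j = 2x. The condition becomes 71 − 10x = 0, giving x = 71/10 = 7.1.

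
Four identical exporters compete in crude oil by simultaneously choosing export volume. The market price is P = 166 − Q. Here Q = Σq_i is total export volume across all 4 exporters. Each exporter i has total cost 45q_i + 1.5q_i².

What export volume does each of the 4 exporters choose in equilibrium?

A representative exporter's profit is π_i = q_i(166 − Q) − 45q_i − 1.5q_i², with Q = q_i + Σ_{j≠i} q_j.
First-order condition: 121 − 5q_i − Σ_{j≠i} q_j = 0.
Imposing symmetry (q_j = q for all j) turns Σ_{j≠i} q_j into 3q, so 121 = 8q and q = 15.125.

15.125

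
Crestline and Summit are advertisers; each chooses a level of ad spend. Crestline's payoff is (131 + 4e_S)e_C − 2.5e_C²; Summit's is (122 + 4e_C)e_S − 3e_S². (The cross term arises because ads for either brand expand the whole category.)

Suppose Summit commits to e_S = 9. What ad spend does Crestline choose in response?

Expanding Crestline's payoff: 131e_C + 4e_Se_C − 2.5e_C².
∂π/∂e_C = 131 + 4e_S − 5e_C = 0, so e_C = 26.2 + 0.8e_S.
At e_S = 9: e_C = 26.2 + 0.8·9 = 33.4.

33.4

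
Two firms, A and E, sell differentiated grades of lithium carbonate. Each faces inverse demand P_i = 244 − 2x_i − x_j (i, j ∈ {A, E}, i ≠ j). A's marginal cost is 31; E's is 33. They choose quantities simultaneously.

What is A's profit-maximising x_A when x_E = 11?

50.5

Firm A's profit: π = x_A(244 − 2x_A − x_E) − 31x_A.
∂π/∂x_A = 213 − 4x_A − x_E = 0 ⇒ x_A = 53.25 − 0.25x_E.
At x_E = 11: x_A = 53.25 − 0.25·11 = 50.5.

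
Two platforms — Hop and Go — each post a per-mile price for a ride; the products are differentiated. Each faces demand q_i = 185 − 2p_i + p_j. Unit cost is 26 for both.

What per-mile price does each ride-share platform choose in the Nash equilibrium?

Hop's profit: π = (p_{Hop} − 26)(185 − 2p_{Hop} + p_{Go}).
∂π/∂p_{Hop} = 237 − 4p_{Hop} + p_{Go} = 0 ⇒ p_{Hop} = 59.25 + 0.25p_{Go}.
Setting p_{Hop} = p_{Go} in the reaction function: p_{Hop} = 59.25 + 0.25p_{Hop}, so p_{Hop} = 59.25 / 0.75 = 79.

79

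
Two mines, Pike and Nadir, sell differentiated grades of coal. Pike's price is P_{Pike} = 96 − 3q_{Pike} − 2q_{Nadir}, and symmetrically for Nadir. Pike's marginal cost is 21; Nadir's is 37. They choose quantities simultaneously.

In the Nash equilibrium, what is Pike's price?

52.125

Mine Pike's profit: π = q_{Pike}(96 − 3q_{Pike} − 2q_{Nadir}) − 21q_{Pike}.
∂π/∂q_{Pike} = 75 − 6q_{Pike} − 2q_{Nadir} = 0 ⇒ q_{Pike} = 12.5 − (1/3)q_{Nadir}.
Similarly q_{Nadir} = 59/6 − (1/3)q_{Pike}.
Solving the two reaction functions simultaneously: (1 − (−1/3)(−1/3))q_{Pike} = 12.5 − (1/3)·(59/6), so (8/9)q_{Pike} = 83/9 and q_{Pike} = 10.375.
Then q_{Nadir} = 59/6 − (1/3)·10.375 = 6.375.
P_{Pike} = 96 − 3·10.375 − 2·6.375 = 52.125.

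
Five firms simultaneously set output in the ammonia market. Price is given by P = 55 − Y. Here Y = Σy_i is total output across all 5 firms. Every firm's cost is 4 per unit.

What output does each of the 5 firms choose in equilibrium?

8.5

A representative firm's profit is π_i = y_i(55 − Y) − 4y_i, with Y = y_i + Σ_{j≠i} y_j.
First-order condition: 51 − 2y_i − Σ_{j≠i} y_j = 0.
Imposing symmetry (y_j = y for all j) turns Σ_{j≠i} y_j into 4y, so 51 = 6y and y = 8.5.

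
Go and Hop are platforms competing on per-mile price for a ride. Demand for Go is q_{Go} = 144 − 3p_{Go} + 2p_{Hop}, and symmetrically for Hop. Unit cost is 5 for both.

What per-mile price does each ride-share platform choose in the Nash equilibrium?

39.75

Go's profit: π = (p_{Go} − 5)(144 − 3p_{Go} + 2p_{Hop}).
∂π/∂p_{Go} = 159 − 6p_{Go} + 2p_{Hop} = 0 ⇒ p_{Go} = 26.5 + (1/3)p_{Hop}.
The game is symmetric, so in equilibrium p_{Hop} = p_{Go}: the reaction function gives (2/3)p_{Go} = 26.5, hence p_{Go} = 39.75.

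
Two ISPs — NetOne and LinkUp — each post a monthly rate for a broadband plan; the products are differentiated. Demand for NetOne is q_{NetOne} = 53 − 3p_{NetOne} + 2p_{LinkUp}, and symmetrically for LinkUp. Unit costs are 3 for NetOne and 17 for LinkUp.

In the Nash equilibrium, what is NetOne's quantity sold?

NetOne's profit: π = (p_{NetOne} − 3)(53 − 3p_{NetOne} + 2p_{LinkUp}).
∂π/∂p_{NetOne} = 62 − 6p_{NetOne} + 2p_{LinkUp} = 0 ⇒ p_{NetOne} = 31/3 + (1/3)p_{LinkUp}.
Similarly p_{LinkUp} = 52/3 + (1/3)p_{NetOne}.
Substituting the second reaction function into the first: p_{NetOne} = 31/3 + (1/3)(52/3 + (1/3)p_{NetOne}), which gives (8/9)p_{NetOne} = 145/9 ⇒ p_{NetOne} = 18.125.
Then p_{LinkUp} = 52/3 + (1/3)·18.125 = 23.375.
q_{NetOne} = 53 − 3·18.125 + 2·23.375 = 45.375.

45.375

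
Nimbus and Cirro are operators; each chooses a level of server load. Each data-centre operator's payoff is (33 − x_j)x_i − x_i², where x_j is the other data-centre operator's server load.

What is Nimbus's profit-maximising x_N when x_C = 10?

Nimbus's payoff is (33 − x_C)x_N − x_N².
∂π/∂x_N = 33 − x_C − 2x_N = 0, so x_N = 16.5 − 0.5x_C.
At x_C = 10: x_N = 16.5 − 0.5·10 = 11.5.

11.5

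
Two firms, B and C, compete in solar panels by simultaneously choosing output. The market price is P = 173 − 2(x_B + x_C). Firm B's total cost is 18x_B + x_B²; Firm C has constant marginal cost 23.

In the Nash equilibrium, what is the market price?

Firm B's profit: π = x_B(173 − 2(x_B + x_C)) − 18x_B − x_B².
∂π/∂x_B = 155 − 6x_B − 2x_C = 0, so x_B = 155/6 − (1/3)x_C.
For C: ∂π/∂x_C = 150 − 4x_C − 2x_B = 0 ⇒ x_C = 37.5 − 0.5x_B.
Substituting the second reaction function into the first: x_B = 155/6 − (1/3)(37.5 − 0.5x_B), which gives (5/6)x_B = 40/3 ⇒ x_B = 16.
Then x_C = 37.5 − 0.5·16 = 29.5.
Equilibrium price: P = 173 − 2·45.5 = 82.

82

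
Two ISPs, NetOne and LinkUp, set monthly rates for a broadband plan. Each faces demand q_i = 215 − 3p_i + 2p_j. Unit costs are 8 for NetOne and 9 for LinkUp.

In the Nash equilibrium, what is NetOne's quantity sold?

155.8125

NetOne's profit: π = (p_{NetOne} − 8)(215 − 3p_{NetOne} + 2p_{LinkUp}).
∂π/∂p_{NetOne} = 239 − 6p_{NetOne} + 2p_{LinkUp} = 0 ⇒ p_{NetOne} = 239/6 + (1/3)p_{LinkUp}.
Similarly p_{LinkUp} = 121/3 + (1/3)p_{NetOne}.
Plugging p_{LinkUp} into NetOne's best response: p_{NetOne} = 239/6 + (1/3)(121/3 + (1/3)p_{NetOne}) ⇒ (8/9)p_{NetOne} = 959/18, so p_{NetOne} = 59.9375.
Then p_{LinkUp} = 121/3 + (1/3)·59.9375 = 60.3125.
q_{NetOne} = 215 − 3·59.9375 + 2·60.3125 = 155.8125.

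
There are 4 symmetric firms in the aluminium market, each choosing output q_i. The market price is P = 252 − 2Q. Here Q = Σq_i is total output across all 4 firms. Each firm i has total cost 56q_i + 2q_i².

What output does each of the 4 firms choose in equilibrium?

14

A representative firm's profit is π_i = q_i(252 − 2Q) − 56q_i − 2q_i², with Q = q_i + Σ_{j≠i} q_j.
First-order condition: 196 − 8q_i − 2Σ_{j≠i} q_j = 0.
In a symmetric equilibrium every firm chooses the same q, so Σ_{j≠i} q_j = 3q. The condition becomes 196 − 14q = 0, giving q = 196/14 = 14.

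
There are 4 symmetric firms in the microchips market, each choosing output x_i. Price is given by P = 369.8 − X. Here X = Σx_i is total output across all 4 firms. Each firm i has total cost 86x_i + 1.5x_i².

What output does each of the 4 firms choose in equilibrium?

A representative firm's profit is π_i = x_i(369.8 − X) − 86x_i − 1.5x_i², with X = x_i + Σ_{j≠i} x_j.
First-order condition: 283.8 − 5x_i − Σ_{j≠i} x_j = 0.
With identical firms, set every x_j = x: then 283.8 − 5x − 3x = 0, i.e. x = 283.8/8 = 35.475.

35.475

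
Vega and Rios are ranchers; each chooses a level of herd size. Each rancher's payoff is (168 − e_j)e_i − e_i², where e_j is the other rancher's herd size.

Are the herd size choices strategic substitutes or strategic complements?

Vega's payoff is (168 − e_R)e_V − e_V².
∂π/∂e_V = 168 − e_R − 2e_V = 0, so e_V = 84 − 0.5e_R.
The best-response slope de_V/de_R = −0.5 < 0: the reaction function is downward-sloping, so the choices are strategic substitutes.

strategic substitutes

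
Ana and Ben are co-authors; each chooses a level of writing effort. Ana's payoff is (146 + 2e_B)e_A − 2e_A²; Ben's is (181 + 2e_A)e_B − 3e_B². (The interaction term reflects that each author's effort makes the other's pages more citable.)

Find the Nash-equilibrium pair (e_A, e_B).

61.9, 50.8

Expanding Ana's payoff: 146e_A + 2e_Be_A − 2e_A².
∂π/∂e_A = 146 + 2e_B − 4e_A = 0, so e_A = 36.5 + 0.5e_B.
Likewise for Ben: e_B = 181/6 + (1/3)e_A.
Solving the two reaction functions simultaneously: (1 − (0.5)(1/3))e_A = 36.5 + 0.5·(181/6), so (5/6)e_A = 619/12 and e_A = 61.9.
Then e_B = 181/6 + (1/3)·61.9 = 50.8.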